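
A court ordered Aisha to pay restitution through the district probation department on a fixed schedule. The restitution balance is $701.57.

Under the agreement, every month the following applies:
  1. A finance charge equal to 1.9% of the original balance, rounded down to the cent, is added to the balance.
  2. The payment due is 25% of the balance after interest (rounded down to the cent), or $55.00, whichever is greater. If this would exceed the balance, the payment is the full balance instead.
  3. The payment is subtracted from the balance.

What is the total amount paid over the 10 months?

Month 1: $701.57 +$13.32 interest = $714.89; pay $178.72 → $536.17
Month 2: $536.17 +$13.32 interest = $549.49; pay $137.37 → $412.12
Month 3: $412.12 +$13.32 interest = $425.44; pay $106.36 → $319.08
Month 4: $319.08 +$13.32 interest = $332.40; pay $83.10 → $249.30
Month 5: $249.30 +$13.32 interest = $262.62; pay $65.65 → $196.97
Month 6: $196.97 +$13.32 interest = $210.29; pay $55.00 → $155.29
Month 7: $155.29 +$13.32 interest = $168.61; pay $55.00 → $113.61
Month 8: $113.61 +$13.32 interest = $126.93; pay $55.00 → $71.93
Month 9: $71.93 +$13.32 interest = $85.25; pay $55.00 → $30.25
Month 10: $30.25 +$13.32 interest = $43.57; pay $43.57 → $0.00
Total paid: $834.77

$834.77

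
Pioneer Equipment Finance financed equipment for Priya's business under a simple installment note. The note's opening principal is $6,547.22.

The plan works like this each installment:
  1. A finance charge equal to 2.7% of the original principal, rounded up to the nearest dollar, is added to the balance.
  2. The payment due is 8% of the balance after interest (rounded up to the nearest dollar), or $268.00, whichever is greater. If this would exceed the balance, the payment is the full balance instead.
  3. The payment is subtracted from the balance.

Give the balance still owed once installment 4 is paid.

Installment 1: opening $6,547.22; interest $177.00 → $6,724.22; payment $538.00; balance $6,186.22
Installment 2: opening $6,186.22; interest $177.00 → $6,363.22; payment $510.00; balance $5,853.22
Installment 3: opening $5,853.22; interest $177.00 → $6,030.22; payment $483.00; balance $5,547.22
Installment 4: opening $5,547.22; interest $177.00 → $5,724.22; payment $458.00; balance $5,266.22

$5,266.22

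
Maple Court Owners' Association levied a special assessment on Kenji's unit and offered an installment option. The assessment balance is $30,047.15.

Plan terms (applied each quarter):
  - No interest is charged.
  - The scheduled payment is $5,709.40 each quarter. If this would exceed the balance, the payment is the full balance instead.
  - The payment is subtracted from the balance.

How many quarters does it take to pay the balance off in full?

6

Quarter 1: opening $30,047.15; payment $5,709.40; balance $24,337.75
Quarter 2: opening $24,337.75; payment $5,709.40; balance $18,628.35
Quarter 3: opening $18,628.35; payment $5,709.40; balance $12,918.95
Quarter 4: opening $12,918.95; payment $5,709.40; balance $7,209.55
Quarter 5: opening $7,209.55; payment $5,709.40; balance $1,500.15
Quarter 6: opening $1,500.15; payment $1,500.15; balance $0.00
Balance reaches $0.00 in quarter 6.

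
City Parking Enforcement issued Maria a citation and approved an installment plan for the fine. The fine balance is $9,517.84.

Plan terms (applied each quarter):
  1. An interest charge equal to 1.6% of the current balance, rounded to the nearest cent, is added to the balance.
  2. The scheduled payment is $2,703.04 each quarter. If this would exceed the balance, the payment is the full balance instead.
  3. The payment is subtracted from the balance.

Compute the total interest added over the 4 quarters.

$361.65

Quarter 1: opening $9,517.84; interest $152.29 → $9,670.13; payment $2,703.04; balance $6,967.09
Quarter 2: opening $6,967.09; interest $111.47 → $7,078.56; payment $2,703.04; balance $4,375.52
Quarter 3: opening $4,375.52; interest $70.01 → $4,445.53; payment $2,703.04; balance $1,742.49
Quarter 4: opening $1,742.49; interest $27.88 → $1,770.37; payment $1,770.37; balance $0.00
Total interest: $152.29 + $111.47 + $70.01 + $27.88 = $361.65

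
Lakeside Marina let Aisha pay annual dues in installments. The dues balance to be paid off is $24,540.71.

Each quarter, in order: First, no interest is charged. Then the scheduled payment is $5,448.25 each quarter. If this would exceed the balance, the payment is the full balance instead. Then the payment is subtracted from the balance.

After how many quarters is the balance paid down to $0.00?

5

Quarter 1: opening $24,540.71; payment $5,448.25; balance $19,092.46
Quarter 2: opening $19,092.46; payment $5,448.25; balance $13,644.21
Quarter 3: opening $13,644.21; payment $5,448.25; balance $8,195.96
Quarter 4: opening $8,195.96; payment $5,448.25; balance $2,747.71
Quarter 5: opening $2,747.71; payment $2,747.71; balance $0.00
Balance reaches $0.00 in quarter 5.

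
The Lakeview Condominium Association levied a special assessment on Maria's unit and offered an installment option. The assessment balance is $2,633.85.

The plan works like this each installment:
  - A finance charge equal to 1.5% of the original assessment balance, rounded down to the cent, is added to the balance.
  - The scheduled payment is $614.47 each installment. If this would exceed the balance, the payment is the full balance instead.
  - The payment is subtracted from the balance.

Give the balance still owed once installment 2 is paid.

$1,483.91

# | Opening | Interest | Payment | End bal
1 | $2,633.85 | $39.50 | $614.47 | $2,058.88
2 | $2,058.88 | $39.50 | $614.47 | $1,483.91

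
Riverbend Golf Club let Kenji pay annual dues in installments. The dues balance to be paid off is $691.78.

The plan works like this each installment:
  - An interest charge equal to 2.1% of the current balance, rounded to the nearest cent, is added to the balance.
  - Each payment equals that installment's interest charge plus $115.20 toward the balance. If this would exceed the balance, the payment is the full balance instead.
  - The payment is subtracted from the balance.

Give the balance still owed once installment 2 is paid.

$461.38

Installment 1: $691.78 +$14.53 interest = $706.31; pay $129.73 → $576.58
Installment 2: $576.58 +$12.11 interest = $588.69; pay $127.31 → $461.38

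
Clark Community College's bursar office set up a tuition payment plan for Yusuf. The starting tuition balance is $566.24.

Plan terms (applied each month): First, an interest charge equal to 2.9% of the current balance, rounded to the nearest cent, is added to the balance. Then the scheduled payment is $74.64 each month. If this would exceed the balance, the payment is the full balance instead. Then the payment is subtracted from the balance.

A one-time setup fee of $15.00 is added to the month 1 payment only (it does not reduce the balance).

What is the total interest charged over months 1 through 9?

$82.72

Month 1: $566.24 +$16.42 interest = $582.66; pay $74.64 (+ $15.00 fee) → $508.02
Month 2: $508.02 +$14.73 interest = $522.75; pay $74.64 → $448.11
Month 3: $448.11 +$13.00 interest = $461.11; pay $74.64 → $386.47
Month 4: $386.47 +$11.21 interest = $397.68; pay $74.64 → $323.04
Month 5: $323.04 +$9.37 interest = $332.41; pay $74.64 → $257.77
Month 6: $257.77 +$7.48 interest = $265.25; pay $74.64 → $190.61
Month 7: $190.61 +$5.53 interest = $196.14; pay $74.64 → $121.50
Month 8: $121.50 +$3.52 interest = $125.02; pay $74.64 → $50.38
Month 9: $50.38 +$1.46 interest = $51.84; pay $51.84 → $0.00
Total interest: $16.42 + $14.73 + $13.00 + $11.21 + $9.37 + $7.48 + $5.53 + $3.52 + $1.46 = $82.72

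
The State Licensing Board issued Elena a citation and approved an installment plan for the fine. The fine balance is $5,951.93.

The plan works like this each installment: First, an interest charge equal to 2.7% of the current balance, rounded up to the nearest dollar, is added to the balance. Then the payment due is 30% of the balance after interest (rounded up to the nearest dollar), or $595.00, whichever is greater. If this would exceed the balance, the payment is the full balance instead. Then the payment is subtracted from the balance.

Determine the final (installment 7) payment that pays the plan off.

Installment 1: opening $5,951.93; interest $161.00 → $6,112.93; payment $1,834.00; balance $4,278.93
Installment 2: opening $4,278.93; interest $116.00 → $4,394.93; payment $1,319.00; balance $3,075.93
Installment 3: opening $3,075.93; interest $84.00 → $3,159.93; payment $948.00; balance $2,211.93
Installment 4: opening $2,211.93; interest $60.00 → $2,271.93; payment $682.00; balance $1,589.93
Installment 5: opening $1,589.93; interest $43.00 → $1,632.93; payment $595.00; balance $1,037.93
Installment 6: opening $1,037.93; interest $29.00 → $1,066.93; payment $595.00; balance $471.93
Installment 7: opening $471.93; interest $13.00 → $484.93; payment $484.93; balance $0.00

$484.93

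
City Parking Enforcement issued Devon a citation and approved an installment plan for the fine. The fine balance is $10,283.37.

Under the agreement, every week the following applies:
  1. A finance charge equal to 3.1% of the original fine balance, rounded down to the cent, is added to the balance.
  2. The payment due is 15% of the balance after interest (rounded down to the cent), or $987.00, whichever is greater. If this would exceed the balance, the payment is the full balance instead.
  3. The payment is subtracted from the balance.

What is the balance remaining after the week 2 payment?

$7,931.02

Week 1: $10,283.37 +$318.78 interest = $10,602.15; pay $1,590.32 → $9,011.83
Week 2: $9,011.83 +$318.78 interest = $9,330.61; pay $1,399.59 → $7,931.02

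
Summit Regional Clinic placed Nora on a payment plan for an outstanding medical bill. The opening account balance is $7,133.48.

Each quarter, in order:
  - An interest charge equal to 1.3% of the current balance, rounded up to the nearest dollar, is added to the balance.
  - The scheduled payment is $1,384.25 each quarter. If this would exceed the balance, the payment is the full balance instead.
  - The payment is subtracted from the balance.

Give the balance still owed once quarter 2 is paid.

$4,533.98

# | Opening | Interest | Payment | End bal
1 | $7,133.48 | $93.00 | $1,384.25 | $5,842.23
2 | $5,842.23 | $76.00 | $1,384.25 | $4,533.98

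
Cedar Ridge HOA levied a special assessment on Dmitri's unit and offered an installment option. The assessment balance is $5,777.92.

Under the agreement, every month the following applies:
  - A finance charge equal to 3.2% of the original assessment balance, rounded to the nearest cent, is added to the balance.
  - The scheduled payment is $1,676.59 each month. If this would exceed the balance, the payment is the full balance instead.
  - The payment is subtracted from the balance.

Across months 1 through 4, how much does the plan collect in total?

Month 1: $5,777.92 +$184.89 interest = $5,962.81; pay $1,676.59 → $4,286.22
Month 2: $4,286.22 +$184.89 interest = $4,471.11; pay $1,676.59 → $2,794.52
Month 3: $2,794.52 +$184.89 interest = $2,979.41; pay $1,676.59 → $1,302.82
Month 4: $1,302.82 +$184.89 interest = $1,487.71; pay $1,487.71 → $0.00
Total paid: $6,517.48

$6,517.48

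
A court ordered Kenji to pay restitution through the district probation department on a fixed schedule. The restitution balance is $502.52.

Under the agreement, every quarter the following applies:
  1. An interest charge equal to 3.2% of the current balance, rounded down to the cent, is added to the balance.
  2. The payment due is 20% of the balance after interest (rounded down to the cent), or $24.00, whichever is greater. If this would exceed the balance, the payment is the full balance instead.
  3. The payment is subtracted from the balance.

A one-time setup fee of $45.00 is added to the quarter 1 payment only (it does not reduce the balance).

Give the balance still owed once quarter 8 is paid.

$108.48

Quarter 1: opening $502.52; interest $16.08 → $518.60; payment $103.72 (+ $45.00 fee); balance $414.88
Quarter 2: opening $414.88; interest $13.27 → $428.15; payment $85.63; balance $342.52
Quarter 3: opening $342.52; interest $10.96 → $353.48; payment $70.69; balance $282.79
Quarter 4: opening $282.79; interest $9.04 → $291.83; payment $58.36; balance $233.47
Quarter 5: opening $233.47; interest $7.47 → $240.94; payment $48.18; balance $192.76
Quarter 6: opening $192.76; interest $6.16 → $198.92; payment $39.78; balance $159.14
Quarter 7: opening $159.14; interest $5.09 → $164.23; payment $32.84; balance $131.39
Quarter 8: opening $131.39; interest $4.20 → $135.59; payment $27.11; balance $108.48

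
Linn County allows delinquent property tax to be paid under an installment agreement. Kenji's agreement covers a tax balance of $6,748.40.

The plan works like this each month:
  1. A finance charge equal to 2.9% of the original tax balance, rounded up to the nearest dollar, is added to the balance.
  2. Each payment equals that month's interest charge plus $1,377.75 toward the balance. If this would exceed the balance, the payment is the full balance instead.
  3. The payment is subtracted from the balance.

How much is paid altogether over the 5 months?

$7,728.40

Month 1: $6,748.40 +$196.00 interest = $6,944.40; pay $1,573.75 → $5,370.65
Month 2: $5,370.65 +$196.00 interest = $5,566.65; pay $1,573.75 → $3,992.90
Month 3: $3,992.90 +$196.00 interest = $4,188.90; pay $1,573.75 → $2,615.15
Month 4: $2,615.15 +$196.00 interest = $2,811.15; pay $1,573.75 → $1,237.40
Month 5: $1,237.40 +$196.00 interest = $1,433.40; pay $1,433.40 → $0.00
Total paid: $7,728.40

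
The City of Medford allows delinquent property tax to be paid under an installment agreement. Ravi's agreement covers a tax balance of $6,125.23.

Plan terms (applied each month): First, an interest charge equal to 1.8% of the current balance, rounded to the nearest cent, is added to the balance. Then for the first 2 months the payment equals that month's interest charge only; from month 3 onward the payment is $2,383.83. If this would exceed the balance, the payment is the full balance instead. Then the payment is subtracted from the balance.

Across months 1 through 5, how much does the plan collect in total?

Month 1: opening $6,125.23; interest $110.25 → $6,235.48; payment $110.25; balance $6,125.23
Month 2: opening $6,125.23; interest $110.25 → $6,235.48; payment $110.25; balance $6,125.23
Month 3: opening $6,125.23; interest $110.25 → $6,235.48; payment $2,383.83; balance $3,851.65
Month 4: opening $3,851.65; interest $69.33 → $3,920.98; payment $2,383.83; balance $1,537.15
Month 5: opening $1,537.15; interest $27.67 → $1,564.82; payment $1,564.82; balance $0.00
Total paid: $6,552.98

$6,552.98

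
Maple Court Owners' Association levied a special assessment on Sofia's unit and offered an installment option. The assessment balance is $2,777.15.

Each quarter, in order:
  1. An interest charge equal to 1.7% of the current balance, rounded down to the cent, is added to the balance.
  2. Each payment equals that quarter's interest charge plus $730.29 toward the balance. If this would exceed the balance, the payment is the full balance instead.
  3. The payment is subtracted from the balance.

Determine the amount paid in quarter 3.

# | Opening | Interest | Payment | End bal
1 | $2,777.15 | $47.21 | $777.50 | $2,046.86
2 | $2,046.86 | $34.79 | $765.08 | $1,316.57
3 | $1,316.57 | $22.38 | $752.67 | $586.28

$752.67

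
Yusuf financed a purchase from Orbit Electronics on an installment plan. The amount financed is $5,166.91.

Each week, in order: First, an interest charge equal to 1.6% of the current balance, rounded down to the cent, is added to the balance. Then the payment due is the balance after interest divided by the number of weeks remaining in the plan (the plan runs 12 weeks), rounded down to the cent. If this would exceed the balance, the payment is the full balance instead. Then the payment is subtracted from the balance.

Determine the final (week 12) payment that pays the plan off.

Week 1: opening $5,166.91; interest $82.67 → $5,249.58; payment $437.46; balance $4,812.12
Week 2: opening $4,812.12; interest $76.99 → $4,889.11; payment $444.46; balance $4,444.65
Week 3: opening $4,444.65; interest $71.11 → $4,515.76; payment $451.57; balance $4,064.19
Week 4: opening $4,064.19; interest $65.02 → $4,129.21; payment $458.80; balance $3,670.41
Week 5: opening $3,670.41; interest $58.72 → $3,729.13; payment $466.14; balance $3,262.99
Week 6: opening $3,262.99; interest $52.20 → $3,315.19; payment $473.59; balance $2,841.60
Week 7: opening $2,841.60; interest $45.46 → $2,887.06; payment $481.17; balance $2,405.89
Week 8: opening $2,405.89; interest $38.49 → $2,444.38; payment $488.87; balance $1,955.51
Week 9: opening $1,955.51; interest $31.28 → $1,986.79; payment $496.69; balance $1,490.10
Week 10: opening $1,490.10; interest $23.84 → $1,513.94; payment $504.64; balance $1,009.30
Week 11: opening $1,009.30; interest $16.14 → $1,025.44; payment $512.72; balance $512.72
Week 12: opening $512.72; interest $8.20 → $520.92; payment $520.92; balance $0.00

$520.92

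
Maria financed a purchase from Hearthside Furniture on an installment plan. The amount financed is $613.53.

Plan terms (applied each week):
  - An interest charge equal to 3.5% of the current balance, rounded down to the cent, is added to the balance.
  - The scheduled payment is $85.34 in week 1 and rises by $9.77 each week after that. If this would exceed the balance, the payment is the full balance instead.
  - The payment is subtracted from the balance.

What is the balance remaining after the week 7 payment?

$0.00

Week 1: opening $613.53; interest $21.47 → $635.00; payment $85.34; balance $549.66
Week 2: opening $549.66; interest $19.23 → $568.89; payment $95.11; balance $473.78
Week 3: opening $473.78; interest $16.58 → $490.36; payment $104.88; balance $385.48
Week 4: opening $385.48; interest $13.49 → $398.97; payment $114.65; balance $284.32
Week 5: opening $284.32; interest $9.95 → $294.27; payment $124.42; balance $169.85
Week 6: opening $169.85; interest $5.94 → $175.79; payment $134.19; balance $41.60
Week 7: opening $41.60; interest $1.45 → $43.05; payment $43.05; balance $0.00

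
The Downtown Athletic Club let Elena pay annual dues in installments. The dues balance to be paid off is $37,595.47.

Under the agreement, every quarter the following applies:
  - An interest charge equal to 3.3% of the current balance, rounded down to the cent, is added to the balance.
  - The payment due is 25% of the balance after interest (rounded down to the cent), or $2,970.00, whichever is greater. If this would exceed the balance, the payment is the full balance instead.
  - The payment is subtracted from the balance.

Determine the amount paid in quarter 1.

Quarter 1: $37,595.47 +$1,240.65 interest = $38,836.12; pay $9,709.03 → $29,127.09

$9,709.03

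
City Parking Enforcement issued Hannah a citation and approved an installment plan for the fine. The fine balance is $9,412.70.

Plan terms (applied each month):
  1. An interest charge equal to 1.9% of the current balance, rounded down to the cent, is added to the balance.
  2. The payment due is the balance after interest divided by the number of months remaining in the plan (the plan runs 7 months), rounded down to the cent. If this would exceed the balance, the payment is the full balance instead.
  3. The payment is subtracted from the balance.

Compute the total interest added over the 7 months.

$743.17

Month 1: $9,412.70 +$178.84 interest = $9,591.54; pay $1,370.22 → $8,221.32
Month 2: $8,221.32 +$156.20 interest = $8,377.52; pay $1,396.25 → $6,981.27
Month 3: $6,981.27 +$132.64 interest = $7,113.91; pay $1,422.78 → $5,691.13
Month 4: $5,691.13 +$108.13 interest = $5,799.26; pay $1,449.81 → $4,349.45
Month 5: $4,349.45 +$82.63 interest = $4,432.08; pay $1,477.36 → $2,954.72
Month 6: $2,954.72 +$56.13 interest = $3,010.85; pay $1,505.42 → $1,505.43
Month 7: $1,505.43 +$28.60 interest = $1,534.03; pay $1,534.03 → $0.00
Total interest: $178.84 + $156.20 + $132.64 + $108.13 + $82.63 + $56.13 + $28.60 = $743.17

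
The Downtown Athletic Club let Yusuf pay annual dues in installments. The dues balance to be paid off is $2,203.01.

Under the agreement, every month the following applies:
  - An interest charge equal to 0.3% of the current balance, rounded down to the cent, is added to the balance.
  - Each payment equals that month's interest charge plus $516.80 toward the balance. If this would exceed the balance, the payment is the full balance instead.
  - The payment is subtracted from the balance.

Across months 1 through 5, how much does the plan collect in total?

Month 1: opening $2,203.01; interest $6.60 → $2,209.61; payment $523.40; balance $1,686.21
Month 2: opening $1,686.21; interest $5.05 → $1,691.26; payment $521.85; balance $1,169.41
Month 3: opening $1,169.41; interest $3.50 → $1,172.91; payment $520.30; balance $652.61
Month 4: opening $652.61; interest $1.95 → $654.56; payment $518.75; balance $135.81
Month 5: opening $135.81; interest $0.40 → $136.21; payment $136.21; balance $0.00
Total paid: $2,220.51

$2,220.51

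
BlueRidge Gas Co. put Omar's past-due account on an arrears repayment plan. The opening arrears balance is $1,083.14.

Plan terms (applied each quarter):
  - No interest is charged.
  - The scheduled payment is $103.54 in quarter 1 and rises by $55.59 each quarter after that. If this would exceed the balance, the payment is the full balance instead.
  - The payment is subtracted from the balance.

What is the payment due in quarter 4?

$270.31

Quarter 1: $1,083.14 − $103.54 → $979.60
Quarter 2: $979.60 − $159.13 → $820.47
Quarter 3: $820.47 − $214.72 → $605.75
Quarter 4: $605.75 − $270.31 → $335.44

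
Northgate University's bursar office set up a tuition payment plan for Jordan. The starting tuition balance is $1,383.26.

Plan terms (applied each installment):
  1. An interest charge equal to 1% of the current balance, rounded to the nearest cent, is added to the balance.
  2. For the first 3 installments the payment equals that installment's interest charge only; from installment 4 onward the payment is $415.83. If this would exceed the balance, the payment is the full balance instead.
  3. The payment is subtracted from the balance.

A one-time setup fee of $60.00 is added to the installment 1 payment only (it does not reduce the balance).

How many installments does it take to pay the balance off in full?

7

# | Opening | Interest | Payment | Fee | End bal
1 | $1,383.26 | $13.83 | $13.83 | $60.00 | $1,383.26
2 | $1,383.26 | $13.83 | $13.83 | — | $1,383.26
3 | $1,383.26 | $13.83 | $13.83 | — | $1,383.26
4 | $1,383.26 | $13.83 | $415.83 | — | $981.26
5 | $981.26 | $9.81 | $415.83 | — | $575.24
6 | $575.24 | $5.75 | $415.83 | — | $165.16
7 | $165.16 | $1.65 | $166.81 | — | $0.00
Balance reaches $0.00 in installment 7.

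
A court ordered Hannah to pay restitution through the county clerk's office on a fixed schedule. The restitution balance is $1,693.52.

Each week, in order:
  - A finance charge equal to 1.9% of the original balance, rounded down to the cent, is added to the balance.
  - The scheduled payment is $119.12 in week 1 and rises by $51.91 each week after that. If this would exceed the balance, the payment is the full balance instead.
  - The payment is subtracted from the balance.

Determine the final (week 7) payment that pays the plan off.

$425.34

Week 1: opening $1,693.52; interest $32.17 → $1,725.69; payment $119.12; balance $1,606.57
Week 2: opening $1,606.57; interest $32.17 → $1,638.74; payment $171.03; balance $1,467.71
Week 3: opening $1,467.71; interest $32.17 → $1,499.88; payment $222.94; balance $1,276.94
Week 4: opening $1,276.94; interest $32.17 → $1,309.11; payment $274.85; balance $1,034.26
Week 5: opening $1,034.26; interest $32.17 → $1,066.43; payment $326.76; balance $739.67
Week 6: opening $739.67; interest $32.17 → $771.84; payment $378.67; balance $393.17
Week 7: opening $393.17; interest $32.17 → $425.34; payment $425.34; balance $0.00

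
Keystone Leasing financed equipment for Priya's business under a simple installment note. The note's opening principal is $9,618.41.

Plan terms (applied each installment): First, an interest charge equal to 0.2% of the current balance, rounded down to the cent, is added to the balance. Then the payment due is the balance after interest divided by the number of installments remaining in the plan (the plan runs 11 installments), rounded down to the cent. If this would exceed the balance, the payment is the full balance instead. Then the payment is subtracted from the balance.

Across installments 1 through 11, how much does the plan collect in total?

$9,734.55

Installment 1: opening $9,618.41; interest $19.23 → $9,637.64; payment $876.14; balance $8,761.50
Installment 2: opening $8,761.50; interest $17.52 → $8,779.02; payment $877.90; balance $7,901.12
Installment 3: opening $7,901.12; interest $15.80 → $7,916.92; payment $879.65; balance $7,037.27
Installment 4: opening $7,037.27; interest $14.07 → $7,051.34; payment $881.41; balance $6,169.93
Installment 5: opening $6,169.93; interest $12.33 → $6,182.26; payment $883.18; balance $5,299.08
Installment 6: opening $5,299.08; interest $10.59 → $5,309.67; payment $884.94; balance $4,424.73
Installment 7: opening $4,424.73; interest $8.84 → $4,433.57; payment $886.71; balance $3,546.86
Installment 8: opening $3,546.86; interest $7.09 → $3,553.95; payment $888.48; balance $2,665.47
Installment 9: opening $2,665.47; interest $5.33 → $2,670.80; payment $890.26; balance $1,780.54
Installment 10: opening $1,780.54; interest $3.56 → $1,784.10; payment $892.05; balance $892.05
Installment 11: opening $892.05; interest $1.78 → $893.83; payment $893.83; balance $0.00
Total paid: $9,734.55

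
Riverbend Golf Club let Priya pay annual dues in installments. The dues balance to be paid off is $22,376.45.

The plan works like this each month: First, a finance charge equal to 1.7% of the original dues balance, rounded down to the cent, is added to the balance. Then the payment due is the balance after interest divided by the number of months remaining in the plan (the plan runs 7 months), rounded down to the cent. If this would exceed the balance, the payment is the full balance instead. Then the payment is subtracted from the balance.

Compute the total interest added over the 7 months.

Month 1: opening $22,376.45; interest $380.39 → $22,756.84; payment $3,250.97; balance $19,505.87
Month 2: opening $19,505.87; interest $380.39 → $19,886.26; payment $3,314.37; balance $16,571.89
Month 3: opening $16,571.89; interest $380.39 → $16,952.28; payment $3,390.45; balance $13,561.83
Month 4: opening $13,561.83; interest $380.39 → $13,942.22; payment $3,485.55; balance $10,456.67
Month 5: opening $10,456.67; interest $380.39 → $10,837.06; payment $3,612.35; balance $7,224.71
Month 6: opening $7,224.71; interest $380.39 → $7,605.10; payment $3,802.55; balance $3,802.55
Month 7: opening $3,802.55; interest $380.39 → $4,182.94; payment $4,182.94; balance $0.00
Total interest: $380.39 + $380.39 + $380.39 + $380.39 + $380.39 + $380.39 + $380.39 = $2,662.73

$2,662.73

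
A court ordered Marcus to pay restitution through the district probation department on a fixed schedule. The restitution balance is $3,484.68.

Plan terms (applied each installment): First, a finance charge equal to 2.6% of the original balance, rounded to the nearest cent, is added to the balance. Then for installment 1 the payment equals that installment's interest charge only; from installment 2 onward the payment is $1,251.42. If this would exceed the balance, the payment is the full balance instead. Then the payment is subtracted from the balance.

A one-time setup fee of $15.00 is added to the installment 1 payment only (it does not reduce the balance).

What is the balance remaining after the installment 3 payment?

Installment 1: $3,484.68 +$90.60 interest = $3,575.28; pay $90.60 (+ $15.00 fee) → $3,484.68
Installment 2: $3,484.68 +$90.60 interest = $3,575.28; pay $1,251.42 → $2,323.86
Installment 3: $2,323.86 +$90.60 interest = $2,414.46; pay $1,251.42 → $1,163.04

$1,163.04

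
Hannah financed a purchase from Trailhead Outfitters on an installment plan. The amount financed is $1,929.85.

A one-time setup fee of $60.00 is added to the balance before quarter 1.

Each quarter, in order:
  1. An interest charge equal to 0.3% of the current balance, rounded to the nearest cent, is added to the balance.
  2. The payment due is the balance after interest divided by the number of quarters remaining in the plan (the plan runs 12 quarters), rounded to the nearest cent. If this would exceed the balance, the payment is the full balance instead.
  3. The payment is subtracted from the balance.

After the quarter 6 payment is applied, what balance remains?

Quarter 1: $1,989.85 +$5.97 interest = $1,995.82; pay $166.32 → $1,829.50
Quarter 2: $1,829.50 +$5.49 interest = $1,834.99; pay $166.82 → $1,668.17
Quarter 3: $1,668.17 +$5.00 interest = $1,673.17; pay $167.32 → $1,505.85
Quarter 4: $1,505.85 +$4.52 interest = $1,510.37; pay $167.82 → $1,342.55
Quarter 5: $1,342.55 +$4.03 interest = $1,346.58; pay $168.32 → $1,178.26
Quarter 6: $1,178.26 +$3.53 interest = $1,181.79; pay $168.83 → $1,012.96

$1,012.96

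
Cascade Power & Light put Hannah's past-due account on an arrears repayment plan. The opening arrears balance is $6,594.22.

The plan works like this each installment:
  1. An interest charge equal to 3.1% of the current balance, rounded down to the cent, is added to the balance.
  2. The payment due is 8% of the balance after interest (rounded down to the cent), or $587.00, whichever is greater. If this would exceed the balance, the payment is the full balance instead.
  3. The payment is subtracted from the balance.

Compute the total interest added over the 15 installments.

Installment 1: opening $6,594.22; interest $204.42 → $6,798.64; payment $587.00; balance $6,211.64
Installment 2: opening $6,211.64; interest $192.56 → $6,404.20; payment $587.00; balance $5,817.20
Installment 3: opening $5,817.20; interest $180.33 → $5,997.53; payment $587.00; balance $5,410.53
Installment 4: opening $5,410.53; interest $167.72 → $5,578.25; payment $587.00; balance $4,991.25
Installment 5: opening $4,991.25; interest $154.72 → $5,145.97; payment $587.00; balance $4,558.97
Installment 6: opening $4,558.97; interest $141.32 → $4,700.29; payment $587.00; balance $4,113.29
Installment 7: opening $4,113.29; interest $127.51 → $4,240.80; payment $587.00; balance $3,653.80
Installment 8: opening $3,653.80; interest $113.26 → $3,767.06; payment $587.00; balance $3,180.06
Installment 9: opening $3,180.06; interest $98.58 → $3,278.64; payment $587.00; balance $2,691.64
Installment 10: opening $2,691.64; interest $83.44 → $2,775.08; payment $587.00; balance $2,188.08
Installment 11: opening $2,188.08; interest $67.83 → $2,255.91; payment $587.00; balance $1,668.91
Installment 12: opening $1,668.91; interest $51.73 → $1,720.64; payment $587.00; balance $1,133.64
Installment 13: opening $1,133.64; interest $35.14 → $1,168.78; payment $587.00; balance $581.78
Installment 14: opening $581.78; interest $18.03 → $599.81; payment $587.00; balance $12.81
Installment 15: opening $12.81; interest $0.39 → $13.20; payment $13.20; balance $0.00
Total interest: $204.42 + $192.56 + $180.33 + $167.72 + $154.72 + $141.32 + $127.51 + $113.26 + $98.58 + $83.44 + $67.83 + $51.73 + $35.14 + $18.03 + $0.39 = $1,636.98

$1,636.98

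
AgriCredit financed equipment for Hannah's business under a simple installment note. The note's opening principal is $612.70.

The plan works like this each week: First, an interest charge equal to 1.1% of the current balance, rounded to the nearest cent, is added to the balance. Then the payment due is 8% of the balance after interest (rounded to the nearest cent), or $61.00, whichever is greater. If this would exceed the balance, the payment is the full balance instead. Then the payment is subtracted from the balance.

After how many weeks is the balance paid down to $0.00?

11

# | Opening | Interest | Payment | End bal
1 | $612.70 | $6.74 | $61.00 | $558.44
2 | $558.44 | $6.14 | $61.00 | $503.58
3 | $503.58 | $5.54 | $61.00 | $448.12
4 | $448.12 | $4.93 | $61.00 | $392.05
5 | $392.05 | $4.31 | $61.00 | $335.36
6 | $335.36 | $3.69 | $61.00 | $278.05
7 | $278.05 | $3.06 | $61.00 | $220.11
8 | $220.11 | $2.42 | $61.00 | $161.53
9 | $161.53 | $1.78 | $61.00 | $102.31
10 | $102.31 | $1.13 | $61.00 | $42.44
11 | $42.44 | $0.47 | $42.91 | $0.00
Balance reaches $0.00 in week 11.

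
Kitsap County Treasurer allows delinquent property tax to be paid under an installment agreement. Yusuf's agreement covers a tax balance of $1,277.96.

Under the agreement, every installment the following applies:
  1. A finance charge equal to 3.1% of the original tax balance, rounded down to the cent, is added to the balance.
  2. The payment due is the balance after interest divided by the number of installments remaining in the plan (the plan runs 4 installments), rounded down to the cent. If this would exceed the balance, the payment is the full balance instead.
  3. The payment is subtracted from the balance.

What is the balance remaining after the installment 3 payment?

$362.41

# | Opening | Interest | Payment | End bal
1 | $1,277.96 | $39.61 | $329.39 | $988.18
2 | $988.18 | $39.61 | $342.59 | $685.20
3 | $685.20 | $39.61 | $362.40 | $362.41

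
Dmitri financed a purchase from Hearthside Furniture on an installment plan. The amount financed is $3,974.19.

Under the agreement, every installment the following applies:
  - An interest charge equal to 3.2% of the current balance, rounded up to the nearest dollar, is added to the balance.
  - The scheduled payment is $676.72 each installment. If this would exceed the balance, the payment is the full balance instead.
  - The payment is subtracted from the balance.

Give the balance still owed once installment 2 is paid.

Installment 1: $3,974.19 +$128.00 interest = $4,102.19; pay $676.72 → $3,425.47
Installment 2: $3,425.47 +$110.00 interest = $3,535.47; pay $676.72 → $2,858.75

$2,858.75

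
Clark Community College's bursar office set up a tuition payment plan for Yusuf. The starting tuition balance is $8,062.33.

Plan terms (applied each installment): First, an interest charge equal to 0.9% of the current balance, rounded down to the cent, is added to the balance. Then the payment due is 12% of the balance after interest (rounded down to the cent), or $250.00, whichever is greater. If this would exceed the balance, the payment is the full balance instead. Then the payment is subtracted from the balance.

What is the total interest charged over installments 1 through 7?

$365.66

Installment 1: opening $8,062.33; interest $72.56 → $8,134.89; payment $976.18; balance $7,158.71
Installment 2: opening $7,158.71; interest $64.42 → $7,223.13; payment $866.77; balance $6,356.36
Installment 3: opening $6,356.36; interest $57.20 → $6,413.56; payment $769.62; balance $5,643.94
Installment 4: opening $5,643.94; interest $50.79 → $5,694.73; payment $683.36; balance $5,011.37
Installment 5: opening $5,011.37; interest $45.10 → $5,056.47; payment $606.77; balance $4,449.70
Installment 6: opening $4,449.70; interest $40.04 → $4,489.74; payment $538.76; balance $3,950.98
Installment 7: opening $3,950.98; interest $35.55 → $3,986.53; payment $478.38; balance $3,508.15
Total interest: $72.56 + $64.42 + $57.20 + $50.79 + $45.10 + $40.04 + $35.55 = $365.66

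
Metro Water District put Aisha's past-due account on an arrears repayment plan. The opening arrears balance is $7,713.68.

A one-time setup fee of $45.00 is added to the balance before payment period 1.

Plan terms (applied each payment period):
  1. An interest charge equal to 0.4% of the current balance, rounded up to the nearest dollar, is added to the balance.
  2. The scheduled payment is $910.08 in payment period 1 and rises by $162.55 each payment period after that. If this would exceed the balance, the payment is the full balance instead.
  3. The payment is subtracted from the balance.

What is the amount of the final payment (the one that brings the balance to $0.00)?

# | Opening | Interest | Payment | End bal
1 | $7,758.68 | $32.00 | $910.08 | $6,880.60
2 | $6,880.60 | $28.00 | $1,072.63 | $5,835.97
3 | $5,835.97 | $24.00 | $1,235.18 | $4,624.79
4 | $4,624.79 | $19.00 | $1,397.73 | $3,246.06
5 | $3,246.06 | $13.00 | $1,560.28 | $1,698.78
6 | $1,698.78 | $7.00 | $1,705.78 | $0.00

$1,705.78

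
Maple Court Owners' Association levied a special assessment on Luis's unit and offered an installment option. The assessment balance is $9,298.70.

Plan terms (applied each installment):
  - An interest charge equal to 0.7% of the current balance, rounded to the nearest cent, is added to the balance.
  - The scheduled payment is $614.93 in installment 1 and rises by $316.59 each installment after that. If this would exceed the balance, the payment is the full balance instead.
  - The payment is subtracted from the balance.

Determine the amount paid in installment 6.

$2,197.88

Installment 1: $9,298.70 +$65.09 interest = $9,363.79; pay $614.93 → $8,748.86
Installment 2: $8,748.86 +$61.24 interest = $8,810.10; pay $931.52 → $7,878.58
Installment 3: $7,878.58 +$55.15 interest = $7,933.73; pay $1,248.11 → $6,685.62
Installment 4: $6,685.62 +$46.80 interest = $6,732.42; pay $1,564.70 → $5,167.72
Installment 5: $5,167.72 +$36.17 interest = $5,203.89; pay $1,881.29 → $3,322.60
Installment 6: $3,322.60 +$23.26 interest = $3,345.86; pay $2,197.88 → $1,147.98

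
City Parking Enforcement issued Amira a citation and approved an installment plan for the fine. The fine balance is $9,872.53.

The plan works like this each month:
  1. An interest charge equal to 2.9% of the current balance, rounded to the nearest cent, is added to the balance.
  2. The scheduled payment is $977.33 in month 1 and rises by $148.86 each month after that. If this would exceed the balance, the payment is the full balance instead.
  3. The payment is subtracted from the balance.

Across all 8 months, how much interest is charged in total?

Month 1: $9,872.53 +$286.30 interest = $10,158.83; pay $977.33 → $9,181.50
Month 2: $9,181.50 +$266.26 interest = $9,447.76; pay $1,126.19 → $8,321.57
Month 3: $8,321.57 +$241.33 interest = $8,562.90; pay $1,275.05 → $7,287.85
Month 4: $7,287.85 +$211.35 interest = $7,499.20; pay $1,423.91 → $6,075.29
Month 5: $6,075.29 +$176.18 interest = $6,251.47; pay $1,572.77 → $4,678.70
Month 6: $4,678.70 +$135.68 interest = $4,814.38; pay $1,721.63 → $3,092.75
Month 7: $3,092.75 +$89.69 interest = $3,182.44; pay $1,870.49 → $1,311.95
Month 8: $1,311.95 +$38.05 interest = $1,350.00; pay $1,350.00 → $0.00
Total interest: $286.30 + $266.26 + $241.33 + $211.35 + $176.18 + $135.68 + $89.69 + $38.05 = $1,444.84

$1,444.84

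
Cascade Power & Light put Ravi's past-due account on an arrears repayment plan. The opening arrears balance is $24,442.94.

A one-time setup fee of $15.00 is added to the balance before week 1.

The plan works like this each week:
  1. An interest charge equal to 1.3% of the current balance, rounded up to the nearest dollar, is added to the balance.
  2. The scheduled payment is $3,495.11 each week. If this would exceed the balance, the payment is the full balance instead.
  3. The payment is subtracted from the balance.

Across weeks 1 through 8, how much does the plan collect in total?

# | Opening | Interest | Payment | End bal
1 | $24,457.94 | $318.00 | $3,495.11 | $21,280.83
2 | $21,280.83 | $277.00 | $3,495.11 | $18,062.72
3 | $18,062.72 | $235.00 | $3,495.11 | $14,802.61
4 | $14,802.61 | $193.00 | $3,495.11 | $11,500.50
5 | $11,500.50 | $150.00 | $3,495.11 | $8,155.39
6 | $8,155.39 | $107.00 | $3,495.11 | $4,767.28
7 | $4,767.28 | $62.00 | $3,495.11 | $1,334.17
8 | $1,334.17 | $18.00 | $1,352.17 | $0.00
Total paid: $25,817.94

$25,817.94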